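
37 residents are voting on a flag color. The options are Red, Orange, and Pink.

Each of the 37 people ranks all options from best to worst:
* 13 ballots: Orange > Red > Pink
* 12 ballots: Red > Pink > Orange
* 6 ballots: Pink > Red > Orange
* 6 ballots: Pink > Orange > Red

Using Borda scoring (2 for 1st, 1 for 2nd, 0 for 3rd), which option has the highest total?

Red: 13×1 + 12×2 + 6×1 + 6×0 = 43
Orange: 13×2 + 12×0 + 6×0 + 6×1 = 32
Pink: 13×0 + 12×1 + 6×2 + 6×2 = 36

Red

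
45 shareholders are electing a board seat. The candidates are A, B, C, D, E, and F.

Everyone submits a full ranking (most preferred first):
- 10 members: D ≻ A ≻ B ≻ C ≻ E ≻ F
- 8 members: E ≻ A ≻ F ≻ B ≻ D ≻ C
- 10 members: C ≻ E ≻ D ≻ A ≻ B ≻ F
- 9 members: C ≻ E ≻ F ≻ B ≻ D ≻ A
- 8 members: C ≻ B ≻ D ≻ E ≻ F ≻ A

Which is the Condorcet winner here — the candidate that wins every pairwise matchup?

C vs A: 27–18
C vs B: 27–18
C vs D: 27–18
C vs E: 37–8
C vs F: 37–8
C beats every other candidate.

C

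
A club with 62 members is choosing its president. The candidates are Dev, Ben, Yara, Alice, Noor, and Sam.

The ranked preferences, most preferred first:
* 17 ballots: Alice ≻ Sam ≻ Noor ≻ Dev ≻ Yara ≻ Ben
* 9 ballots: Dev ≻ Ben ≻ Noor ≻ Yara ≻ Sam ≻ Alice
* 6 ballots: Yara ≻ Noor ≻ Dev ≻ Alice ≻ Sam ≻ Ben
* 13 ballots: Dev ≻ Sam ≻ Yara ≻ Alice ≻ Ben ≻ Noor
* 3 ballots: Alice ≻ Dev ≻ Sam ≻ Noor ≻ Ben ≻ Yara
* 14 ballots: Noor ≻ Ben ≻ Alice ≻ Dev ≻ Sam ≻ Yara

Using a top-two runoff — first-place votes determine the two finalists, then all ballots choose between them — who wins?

Alice

Round 1 first-place votes: Dev 22, Ben 0, Yara 6, Alice 20, Noor 14, Sam 0. Dev and Alice advance.
Runoff: Dev is ranked above Alice on 28 ballots, Alice above Dev on 34.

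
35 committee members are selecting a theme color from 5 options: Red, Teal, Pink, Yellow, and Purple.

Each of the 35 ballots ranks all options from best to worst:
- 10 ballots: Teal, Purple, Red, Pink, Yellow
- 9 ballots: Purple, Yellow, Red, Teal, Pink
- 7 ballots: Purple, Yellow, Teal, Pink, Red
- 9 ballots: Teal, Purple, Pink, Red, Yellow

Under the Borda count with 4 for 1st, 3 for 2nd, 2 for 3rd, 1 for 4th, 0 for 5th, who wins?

Red: 10×2 + 9×2 + 7×0 + 9×1 = 47
Teal: 10×4 + 9×1 + 7×2 + 9×4 = 99
Pink: 10×1 + 9×0 + 7×1 + 9×2 = 35
Yellow: 10×0 + 9×3 + 7×3 + 9×0 = 48
Purple: 10×3 + 9×4 + 7×4 + 9×3 = 121

Purple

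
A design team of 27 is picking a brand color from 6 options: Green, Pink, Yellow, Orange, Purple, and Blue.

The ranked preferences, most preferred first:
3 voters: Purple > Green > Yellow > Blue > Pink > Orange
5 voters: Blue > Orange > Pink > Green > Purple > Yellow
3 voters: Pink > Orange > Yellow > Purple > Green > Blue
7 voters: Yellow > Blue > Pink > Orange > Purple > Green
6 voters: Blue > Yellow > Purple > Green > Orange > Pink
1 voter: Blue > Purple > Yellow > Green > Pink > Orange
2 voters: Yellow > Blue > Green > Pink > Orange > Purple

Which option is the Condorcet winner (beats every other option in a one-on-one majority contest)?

Yellow vs Green: 19–8
Yellow vs Pink: 19–8
Yellow vs Orange: 19–8
Yellow vs Purple: 18–9
Yellow vs Blue: 15–12
Yellow beats every other option.

Yellow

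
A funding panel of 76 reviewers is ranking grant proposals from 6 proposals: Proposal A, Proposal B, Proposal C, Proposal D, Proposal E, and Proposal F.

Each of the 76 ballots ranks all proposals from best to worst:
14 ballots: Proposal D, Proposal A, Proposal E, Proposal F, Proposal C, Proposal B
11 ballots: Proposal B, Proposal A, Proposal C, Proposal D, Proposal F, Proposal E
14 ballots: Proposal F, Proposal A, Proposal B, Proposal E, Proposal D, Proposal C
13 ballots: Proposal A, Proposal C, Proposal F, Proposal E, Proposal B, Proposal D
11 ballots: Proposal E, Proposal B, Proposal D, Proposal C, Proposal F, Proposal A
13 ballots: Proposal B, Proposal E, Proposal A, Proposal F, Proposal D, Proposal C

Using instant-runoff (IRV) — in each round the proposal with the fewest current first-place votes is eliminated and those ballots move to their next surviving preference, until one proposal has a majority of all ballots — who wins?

Round 1: Proposal A 13, Proposal B 24, Proposal C 0, Proposal D 14, Proposal E 11, Proposal F 14. Proposal C eliminated.
Round 2: Proposal A 13, Proposal B 24, Proposal D 14, Proposal E 11, Proposal F 14. Proposal E eliminated.
Round 3: Proposal A 13, Proposal B 35, Proposal D 14, Proposal F 14. Proposal A eliminated.
Round 4: Proposal B 35, Proposal D 14, Proposal F 27. Proposal D eliminated.
Round 5: Proposal B 35, Proposal F 41. Proposal F has a majority (≥39).

Proposal F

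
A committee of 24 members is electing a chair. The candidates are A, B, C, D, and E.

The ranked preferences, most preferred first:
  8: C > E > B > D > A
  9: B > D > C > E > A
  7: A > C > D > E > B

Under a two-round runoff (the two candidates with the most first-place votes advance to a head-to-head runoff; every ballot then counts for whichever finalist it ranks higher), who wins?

C

Round 1 first-place votes: A 7, B 9, C 8, D 0, E 0. B and C advance.
Runoff: B is ranked above C on 9 ballots, C above B on 15.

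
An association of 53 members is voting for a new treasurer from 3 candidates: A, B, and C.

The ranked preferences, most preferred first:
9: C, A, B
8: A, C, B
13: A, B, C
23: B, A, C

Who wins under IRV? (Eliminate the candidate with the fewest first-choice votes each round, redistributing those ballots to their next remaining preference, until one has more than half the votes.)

A

Round 1: A 21, B 23, C 9. C eliminated.
Round 2: A 30, B 23. A has a majority (≥27).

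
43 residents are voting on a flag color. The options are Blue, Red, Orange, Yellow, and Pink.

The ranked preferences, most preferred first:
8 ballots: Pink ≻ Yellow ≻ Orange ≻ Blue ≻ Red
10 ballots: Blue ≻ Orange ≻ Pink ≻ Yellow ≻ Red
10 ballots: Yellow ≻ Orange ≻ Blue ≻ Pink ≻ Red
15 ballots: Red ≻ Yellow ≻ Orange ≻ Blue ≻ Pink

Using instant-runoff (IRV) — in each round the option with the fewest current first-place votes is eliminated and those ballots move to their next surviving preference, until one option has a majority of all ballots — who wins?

Yellow

Round 1: Blue 10, Red 15, Orange 0, Yellow 10, Pink 8. Orange eliminated.
Round 2: Blue 10, Red 15, Yellow 10, Pink 8. Pink eliminated.
Round 3: Blue 10, Red 15, Yellow 18. Blue eliminated.
Round 4: Red 15, Yellow 28. Yellow has a majority (≥22).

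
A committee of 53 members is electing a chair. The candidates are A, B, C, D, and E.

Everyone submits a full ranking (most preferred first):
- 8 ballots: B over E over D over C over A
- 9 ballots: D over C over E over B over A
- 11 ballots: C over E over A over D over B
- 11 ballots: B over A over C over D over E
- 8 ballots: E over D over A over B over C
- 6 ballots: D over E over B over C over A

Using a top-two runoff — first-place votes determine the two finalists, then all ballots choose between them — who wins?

Round 1 first-place votes: A 0, B 19, C 11, D 15, E 8. B and D advance.
Runoff: B is ranked above D on 19 ballots, D above B on 34.

D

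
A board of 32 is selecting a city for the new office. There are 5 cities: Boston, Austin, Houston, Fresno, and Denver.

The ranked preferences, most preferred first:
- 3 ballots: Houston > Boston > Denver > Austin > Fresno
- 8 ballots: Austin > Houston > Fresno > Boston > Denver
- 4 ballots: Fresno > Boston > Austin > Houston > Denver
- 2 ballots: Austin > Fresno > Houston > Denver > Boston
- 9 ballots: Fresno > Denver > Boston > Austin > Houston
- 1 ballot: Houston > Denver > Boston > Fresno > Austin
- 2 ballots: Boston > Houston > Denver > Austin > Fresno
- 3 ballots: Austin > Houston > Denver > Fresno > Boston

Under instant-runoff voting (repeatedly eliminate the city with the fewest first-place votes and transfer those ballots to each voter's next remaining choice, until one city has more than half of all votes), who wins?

Round 1: Boston 2, Austin 13, Houston 4, Fresno 13, Denver 0. Denver eliminated.
Round 2: Boston 2, Austin 13, Houston 4, Fresno 13. Boston eliminated.
Round 3: Austin 13, Houston 6, Fresno 13. Houston eliminated.
Round 4: Austin 18, Fresno 14. Austin has a majority (≥17).

Austin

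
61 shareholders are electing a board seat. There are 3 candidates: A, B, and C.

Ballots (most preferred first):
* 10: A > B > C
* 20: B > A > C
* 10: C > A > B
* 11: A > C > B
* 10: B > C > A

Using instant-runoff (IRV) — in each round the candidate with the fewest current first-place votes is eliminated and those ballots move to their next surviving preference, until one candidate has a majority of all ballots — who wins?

A

Round 1: A 21, B 30, C 10. C eliminated.
Round 2: A 31, B 30. A has a majority (≥31).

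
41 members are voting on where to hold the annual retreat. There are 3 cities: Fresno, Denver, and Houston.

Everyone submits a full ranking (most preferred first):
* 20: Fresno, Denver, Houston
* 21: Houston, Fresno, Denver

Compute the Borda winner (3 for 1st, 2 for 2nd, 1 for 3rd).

Fresno

Fresno: 20×3 + 21×2 = 102
Denver: 20×2 + 21×1 = 61
Houston: 20×1 + 21×3 = 83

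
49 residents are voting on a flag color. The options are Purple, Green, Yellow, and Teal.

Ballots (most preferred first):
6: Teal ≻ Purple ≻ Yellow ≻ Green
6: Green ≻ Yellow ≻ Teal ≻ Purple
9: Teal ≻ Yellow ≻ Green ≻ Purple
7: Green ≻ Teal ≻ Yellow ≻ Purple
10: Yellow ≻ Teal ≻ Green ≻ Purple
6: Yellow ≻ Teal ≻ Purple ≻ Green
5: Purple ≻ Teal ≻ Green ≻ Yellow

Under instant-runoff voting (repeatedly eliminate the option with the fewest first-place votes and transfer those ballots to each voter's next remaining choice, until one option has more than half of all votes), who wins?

Round 1: Purple 5, Green 13, Yellow 16, Teal 15. Purple eliminated.
Round 2: Green 13, Yellow 16, Teal 20. Green eliminated.
Round 3: Yellow 22, Teal 27. Teal has a majority (≥25).

Teal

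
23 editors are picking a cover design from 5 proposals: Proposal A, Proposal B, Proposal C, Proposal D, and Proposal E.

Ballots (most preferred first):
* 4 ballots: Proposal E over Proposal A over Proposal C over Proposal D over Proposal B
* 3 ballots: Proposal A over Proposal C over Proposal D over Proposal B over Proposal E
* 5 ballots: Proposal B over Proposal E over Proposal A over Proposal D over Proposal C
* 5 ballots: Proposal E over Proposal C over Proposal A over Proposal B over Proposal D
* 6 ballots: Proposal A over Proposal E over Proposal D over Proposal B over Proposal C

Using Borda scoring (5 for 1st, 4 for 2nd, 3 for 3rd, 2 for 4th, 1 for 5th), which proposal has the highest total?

Proposal A: 4×4 + 3×5 + 5×3 + 5×3 + 6×5 = 91
Proposal B: 4×1 + 3×2 + 5×5 + 5×2 + 6×2 = 57
Proposal C: 4×3 + 3×4 + 5×1 + 5×4 + 6×1 = 55
Proposal D: 4×2 + 3×3 + 5×2 + 5×1 + 6×3 = 50
Proposal E: 4×5 + 3×1 + 5×4 + 5×5 + 6×4 = 92

Proposal E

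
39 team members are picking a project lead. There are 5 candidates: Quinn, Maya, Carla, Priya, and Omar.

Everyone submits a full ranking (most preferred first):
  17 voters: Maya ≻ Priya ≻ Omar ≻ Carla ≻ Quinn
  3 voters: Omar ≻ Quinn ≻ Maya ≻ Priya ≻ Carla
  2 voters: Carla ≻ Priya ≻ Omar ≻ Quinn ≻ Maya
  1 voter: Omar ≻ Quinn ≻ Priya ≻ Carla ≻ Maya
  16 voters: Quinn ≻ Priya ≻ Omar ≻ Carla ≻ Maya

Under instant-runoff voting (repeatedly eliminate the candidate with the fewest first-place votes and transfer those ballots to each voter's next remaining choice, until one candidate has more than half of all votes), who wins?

Quinn

Round 1: Quinn 16, Maya 17, Carla 2, Priya 0, Omar 4. Priya eliminated.
Round 2: Quinn 16, Maya 17, Carla 2, Omar 4. Carla eliminated.
Round 3: Quinn 16, Maya 17, Omar 6. Omar eliminated.
Round 4: Quinn 22, Maya 17. Quinn has a majority (≥20).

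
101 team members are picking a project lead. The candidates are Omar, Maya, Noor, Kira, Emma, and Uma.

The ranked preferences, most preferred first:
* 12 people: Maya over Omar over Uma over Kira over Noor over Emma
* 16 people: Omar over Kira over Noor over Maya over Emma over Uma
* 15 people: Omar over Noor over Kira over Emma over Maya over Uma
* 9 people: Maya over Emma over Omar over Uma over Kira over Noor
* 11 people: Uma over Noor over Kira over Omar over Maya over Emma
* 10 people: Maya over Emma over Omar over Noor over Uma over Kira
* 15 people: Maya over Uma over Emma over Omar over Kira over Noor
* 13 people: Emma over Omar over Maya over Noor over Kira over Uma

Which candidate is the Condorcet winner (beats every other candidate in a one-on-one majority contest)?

Omar

Omar vs Maya: 55–46
Omar vs Noor: 90–11
Omar vs Kira: 90–11
Omar vs Emma: 54–47
Omar vs Uma: 75–26
Omar beats every other candidate.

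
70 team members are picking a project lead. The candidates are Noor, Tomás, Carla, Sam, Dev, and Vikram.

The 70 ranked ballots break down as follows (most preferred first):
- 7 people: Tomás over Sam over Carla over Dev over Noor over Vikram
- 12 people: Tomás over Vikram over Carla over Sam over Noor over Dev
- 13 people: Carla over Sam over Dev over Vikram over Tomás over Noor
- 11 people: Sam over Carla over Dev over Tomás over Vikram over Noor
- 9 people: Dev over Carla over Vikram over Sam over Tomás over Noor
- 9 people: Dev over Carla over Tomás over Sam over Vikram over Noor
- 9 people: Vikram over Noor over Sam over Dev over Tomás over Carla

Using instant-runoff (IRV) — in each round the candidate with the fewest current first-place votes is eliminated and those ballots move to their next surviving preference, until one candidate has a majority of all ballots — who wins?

Round 1: Noor 0, Tomás 19, Carla 13, Sam 11, Dev 18, Vikram 9. Noor eliminated.
Round 2: Tomás 19, Carla 13, Sam 11, Dev 18, Vikram 9. Vikram eliminated.
Round 3: Tomás 19, Carla 13, Sam 20, Dev 18. Carla eliminated.
Round 4: Tomás 19, Sam 33, Dev 18. Dev eliminated.
Round 5: Tomás 28, Sam 42. Sam has a majority (≥36).

Sam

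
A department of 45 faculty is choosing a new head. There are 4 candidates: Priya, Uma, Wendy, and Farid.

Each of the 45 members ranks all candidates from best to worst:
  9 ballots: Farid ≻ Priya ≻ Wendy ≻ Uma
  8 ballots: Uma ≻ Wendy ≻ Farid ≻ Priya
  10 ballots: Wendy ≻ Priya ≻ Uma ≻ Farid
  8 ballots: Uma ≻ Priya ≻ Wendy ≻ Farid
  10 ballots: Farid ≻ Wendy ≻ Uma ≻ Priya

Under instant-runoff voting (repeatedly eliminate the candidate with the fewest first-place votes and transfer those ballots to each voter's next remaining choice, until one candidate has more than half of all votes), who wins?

Round 1: Priya 0, Uma 16, Wendy 10, Farid 19. Priya eliminated.
Round 2: Uma 16, Wendy 10, Farid 19. Wendy eliminated.
Round 3: Uma 26, Farid 19. Uma has a majority (≥23).

Uma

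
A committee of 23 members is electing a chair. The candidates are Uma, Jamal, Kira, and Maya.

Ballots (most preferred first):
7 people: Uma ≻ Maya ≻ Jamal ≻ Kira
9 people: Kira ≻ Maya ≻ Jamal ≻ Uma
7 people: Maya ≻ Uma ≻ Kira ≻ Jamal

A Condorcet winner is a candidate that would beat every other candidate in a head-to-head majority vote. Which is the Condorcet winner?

Maya

Maya vs Uma: 16–7
Maya vs Jamal: 23–0
Maya vs Kira: 14–9
Maya beats every other candidate.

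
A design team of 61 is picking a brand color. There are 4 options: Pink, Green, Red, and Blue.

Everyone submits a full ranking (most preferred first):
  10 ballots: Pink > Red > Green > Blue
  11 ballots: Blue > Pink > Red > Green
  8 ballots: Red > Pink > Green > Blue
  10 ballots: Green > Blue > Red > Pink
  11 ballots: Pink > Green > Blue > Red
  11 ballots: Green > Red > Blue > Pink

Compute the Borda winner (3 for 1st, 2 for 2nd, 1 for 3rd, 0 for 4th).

Pink: 10×3 + 11×2 + 8×2 + 10×0 + 11×3 + 11×0 = 101
Green: 10×1 + 11×0 + 8×1 + 10×3 + 11×2 + 11×3 = 103
Red: 10×2 + 11×1 + 8×3 + 10×1 + 11×0 + 11×2 = 87
Blue: 10×0 + 11×3 + 8×0 + 10×2 + 11×1 + 11×1 = 75

Green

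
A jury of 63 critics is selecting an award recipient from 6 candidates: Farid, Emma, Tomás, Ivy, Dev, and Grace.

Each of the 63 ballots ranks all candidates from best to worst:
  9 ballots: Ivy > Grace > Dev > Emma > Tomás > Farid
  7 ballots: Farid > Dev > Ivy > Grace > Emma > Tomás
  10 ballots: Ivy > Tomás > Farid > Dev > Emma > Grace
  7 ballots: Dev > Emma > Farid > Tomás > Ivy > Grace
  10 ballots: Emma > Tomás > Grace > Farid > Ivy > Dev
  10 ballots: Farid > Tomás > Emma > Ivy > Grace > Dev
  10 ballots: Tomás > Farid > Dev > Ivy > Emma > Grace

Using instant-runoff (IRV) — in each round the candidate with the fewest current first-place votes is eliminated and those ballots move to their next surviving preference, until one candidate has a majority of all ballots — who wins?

Farid

Round 1: Farid 17, Emma 10, Tomás 10, Ivy 19, Dev 7, Grace 0. Grace eliminated.
Round 2: Farid 17, Emma 10, Tomás 10, Ivy 19, Dev 7. Dev eliminated.
Round 3: Farid 17, Emma 17, Tomás 10, Ivy 19. Tomás eliminated.
Round 4: Farid 27, Emma 17, Ivy 19. Emma eliminated.
Round 5: Farid 44, Ivy 19. Farid has a majority (≥32).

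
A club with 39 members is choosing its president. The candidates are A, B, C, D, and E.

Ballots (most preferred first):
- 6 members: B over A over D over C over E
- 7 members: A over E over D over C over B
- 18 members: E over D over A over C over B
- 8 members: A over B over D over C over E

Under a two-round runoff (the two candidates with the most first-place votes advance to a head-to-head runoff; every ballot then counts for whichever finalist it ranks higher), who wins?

A

Round 1 first-place votes: A 15, B 6, C 0, D 0, E 18. E and A advance.
Runoff: E is ranked above A on 18 ballots, A above E on 21.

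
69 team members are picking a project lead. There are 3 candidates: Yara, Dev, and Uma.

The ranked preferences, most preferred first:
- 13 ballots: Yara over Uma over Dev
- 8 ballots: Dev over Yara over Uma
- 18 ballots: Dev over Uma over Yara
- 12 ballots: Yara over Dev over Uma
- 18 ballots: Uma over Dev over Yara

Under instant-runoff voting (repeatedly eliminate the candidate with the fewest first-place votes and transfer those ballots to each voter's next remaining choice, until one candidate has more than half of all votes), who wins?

Dev

Round 1: Yara 25, Dev 26, Uma 18. Uma eliminated.
Round 2: Yara 25, Dev 44. Dev has a majority (≥35).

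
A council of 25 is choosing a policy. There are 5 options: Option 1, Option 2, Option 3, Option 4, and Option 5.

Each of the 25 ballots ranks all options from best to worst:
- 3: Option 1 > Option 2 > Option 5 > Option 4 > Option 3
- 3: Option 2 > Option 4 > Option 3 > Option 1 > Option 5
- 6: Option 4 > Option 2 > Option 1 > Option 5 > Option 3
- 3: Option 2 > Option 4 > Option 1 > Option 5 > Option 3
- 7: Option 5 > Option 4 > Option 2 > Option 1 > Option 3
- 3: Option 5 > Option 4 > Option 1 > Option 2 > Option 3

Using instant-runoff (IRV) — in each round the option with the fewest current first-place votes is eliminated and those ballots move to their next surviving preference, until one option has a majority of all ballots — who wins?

Option 2

Round 1: Option 1 3, Option 2 6, Option 3 0, Option 4 6, Option 5 10. Option 3 eliminated.
Round 2: Option 1 3, Option 2 6, Option 4 6, Option 5 10. Option 1 eliminated.
Round 3: Option 2 9, Option 4 6, Option 5 10. Option 4 eliminated.
Round 4: Option 2 15, Option 5 10. Option 2 has a majority (≥13).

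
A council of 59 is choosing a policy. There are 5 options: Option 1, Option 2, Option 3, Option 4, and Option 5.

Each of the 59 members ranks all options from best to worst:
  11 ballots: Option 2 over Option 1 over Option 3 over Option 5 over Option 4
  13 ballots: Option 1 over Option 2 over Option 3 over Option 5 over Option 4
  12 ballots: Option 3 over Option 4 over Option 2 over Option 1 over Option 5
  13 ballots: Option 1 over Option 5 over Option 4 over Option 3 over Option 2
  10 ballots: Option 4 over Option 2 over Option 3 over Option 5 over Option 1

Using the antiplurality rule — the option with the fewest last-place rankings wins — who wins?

Last-place votes: Option 1 10, Option 2 13, Option 3 0, Option 4 24, Option 5 12.

Option 3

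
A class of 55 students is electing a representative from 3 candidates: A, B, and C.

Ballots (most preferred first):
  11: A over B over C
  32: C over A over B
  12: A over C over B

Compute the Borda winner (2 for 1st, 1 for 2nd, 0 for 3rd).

A

A: 11×2 + 32×1 + 12×2 = 78
B: 11×1 + 32×0 + 12×0 = 11
C: 11×0 + 32×2 + 12×1 = 76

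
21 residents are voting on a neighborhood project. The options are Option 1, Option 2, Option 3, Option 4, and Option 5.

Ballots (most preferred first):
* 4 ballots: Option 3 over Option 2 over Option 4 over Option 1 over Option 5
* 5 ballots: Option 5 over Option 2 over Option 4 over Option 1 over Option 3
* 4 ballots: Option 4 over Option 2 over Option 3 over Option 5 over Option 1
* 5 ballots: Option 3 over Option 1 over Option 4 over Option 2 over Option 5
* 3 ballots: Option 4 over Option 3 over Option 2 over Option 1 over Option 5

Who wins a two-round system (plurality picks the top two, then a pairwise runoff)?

Round 1 first-place votes: Option 1 0, Option 2 0, Option 3 9, Option 4 7, Option 5 5. Option 3 and Option 4 advance.
Runoff: Option 3 is ranked above Option 4 on 9 ballots, Option 4 above Option 3 on 12.

Option 4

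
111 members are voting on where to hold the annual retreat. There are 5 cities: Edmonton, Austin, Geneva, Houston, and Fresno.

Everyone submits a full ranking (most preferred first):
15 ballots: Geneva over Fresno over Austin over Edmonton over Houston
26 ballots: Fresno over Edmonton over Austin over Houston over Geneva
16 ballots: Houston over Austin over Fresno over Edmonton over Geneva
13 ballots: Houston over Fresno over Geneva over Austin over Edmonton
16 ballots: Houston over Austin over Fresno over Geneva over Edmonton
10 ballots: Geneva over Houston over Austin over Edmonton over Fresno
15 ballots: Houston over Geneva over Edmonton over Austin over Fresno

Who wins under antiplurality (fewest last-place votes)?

Last-place votes: Edmonton 29, Austin 0, Geneva 42, Houston 15, Fresno 25.

Austin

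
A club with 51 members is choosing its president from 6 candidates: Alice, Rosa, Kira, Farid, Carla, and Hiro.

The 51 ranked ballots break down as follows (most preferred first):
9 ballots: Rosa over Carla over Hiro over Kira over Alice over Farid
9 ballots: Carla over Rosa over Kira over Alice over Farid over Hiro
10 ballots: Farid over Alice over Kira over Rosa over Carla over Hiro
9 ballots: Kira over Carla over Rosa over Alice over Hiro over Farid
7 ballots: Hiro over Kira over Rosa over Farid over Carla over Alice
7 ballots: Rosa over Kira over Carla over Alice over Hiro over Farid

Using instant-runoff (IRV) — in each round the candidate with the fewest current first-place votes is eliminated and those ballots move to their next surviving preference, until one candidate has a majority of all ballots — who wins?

Round 1: Alice 0, Rosa 16, Kira 9, Farid 10, Carla 9, Hiro 7. Alice eliminated.
Round 2: Rosa 16, Kira 9, Farid 10, Carla 9, Hiro 7. Hiro eliminated.
Round 3: Rosa 16, Kira 16, Farid 10, Carla 9. Carla eliminated.
Round 4: Rosa 25, Kira 16, Farid 10. Farid eliminated.
Round 5: Rosa 25, Kira 26. Kira has a majority (≥26).

Kira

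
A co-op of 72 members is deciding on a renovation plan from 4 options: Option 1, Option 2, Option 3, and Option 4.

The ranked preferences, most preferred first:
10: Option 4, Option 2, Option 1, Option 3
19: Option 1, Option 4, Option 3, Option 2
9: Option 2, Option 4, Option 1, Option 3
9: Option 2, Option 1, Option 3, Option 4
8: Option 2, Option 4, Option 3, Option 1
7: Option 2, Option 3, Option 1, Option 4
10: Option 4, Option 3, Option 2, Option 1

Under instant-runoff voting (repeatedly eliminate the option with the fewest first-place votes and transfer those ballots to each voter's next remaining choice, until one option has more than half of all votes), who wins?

Round 1: Option 1 19, Option 2 33, Option 3 0, Option 4 20. Option 3 eliminated.
Round 2: Option 1 19, Option 2 33, Option 4 20. Option 1 eliminated.
Round 3: Option 2 33, Option 4 39. Option 4 has a majority (≥37).

Option 4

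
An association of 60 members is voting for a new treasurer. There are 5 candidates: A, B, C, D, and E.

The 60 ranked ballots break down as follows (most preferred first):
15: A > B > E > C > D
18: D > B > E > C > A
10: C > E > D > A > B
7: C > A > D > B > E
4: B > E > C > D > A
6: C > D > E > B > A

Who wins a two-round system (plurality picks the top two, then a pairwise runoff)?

Round 1 first-place votes: A 15, B 4, C 23, D 18, E 0. C and D advance.
Runoff: C is ranked above D on 42 ballots, D above C on 18.

C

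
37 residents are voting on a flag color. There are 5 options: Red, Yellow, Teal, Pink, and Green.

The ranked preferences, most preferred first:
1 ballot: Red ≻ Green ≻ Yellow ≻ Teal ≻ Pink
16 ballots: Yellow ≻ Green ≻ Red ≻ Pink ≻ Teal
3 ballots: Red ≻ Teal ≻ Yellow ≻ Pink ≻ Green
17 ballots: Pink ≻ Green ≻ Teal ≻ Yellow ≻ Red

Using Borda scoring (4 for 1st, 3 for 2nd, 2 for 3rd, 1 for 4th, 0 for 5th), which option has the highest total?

Red: 1×4 + 16×2 + 3×4 + 17×0 = 48
Yellow: 1×2 + 16×4 + 3×2 + 17×1 = 89
Teal: 1×1 + 16×0 + 3×3 + 17×2 = 44
Pink: 1×0 + 16×1 + 3×1 + 17×4 = 87
Green: 1×3 + 16×3 + 3×0 + 17×3 = 102

Green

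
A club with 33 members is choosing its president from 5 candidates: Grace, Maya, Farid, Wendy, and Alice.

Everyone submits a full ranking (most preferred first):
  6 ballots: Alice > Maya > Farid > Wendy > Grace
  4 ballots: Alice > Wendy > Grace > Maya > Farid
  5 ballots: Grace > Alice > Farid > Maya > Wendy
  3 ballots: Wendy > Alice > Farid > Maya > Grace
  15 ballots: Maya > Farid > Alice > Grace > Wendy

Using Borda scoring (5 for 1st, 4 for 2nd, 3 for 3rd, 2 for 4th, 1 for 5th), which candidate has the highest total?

Alice

Grace: 6×1 + 4×3 + 5×5 + 3×1 + 15×2 = 76
Maya: 6×4 + 4×2 + 5×2 + 3×2 + 15×5 = 123
Farid: 6×3 + 4×1 + 5×3 + 3×3 + 15×4 = 106
Wendy: 6×2 + 4×4 + 5×1 + 3×5 + 15×1 = 63
Alice: 6×5 + 4×5 + 5×4 + 3×4 + 15×3 = 127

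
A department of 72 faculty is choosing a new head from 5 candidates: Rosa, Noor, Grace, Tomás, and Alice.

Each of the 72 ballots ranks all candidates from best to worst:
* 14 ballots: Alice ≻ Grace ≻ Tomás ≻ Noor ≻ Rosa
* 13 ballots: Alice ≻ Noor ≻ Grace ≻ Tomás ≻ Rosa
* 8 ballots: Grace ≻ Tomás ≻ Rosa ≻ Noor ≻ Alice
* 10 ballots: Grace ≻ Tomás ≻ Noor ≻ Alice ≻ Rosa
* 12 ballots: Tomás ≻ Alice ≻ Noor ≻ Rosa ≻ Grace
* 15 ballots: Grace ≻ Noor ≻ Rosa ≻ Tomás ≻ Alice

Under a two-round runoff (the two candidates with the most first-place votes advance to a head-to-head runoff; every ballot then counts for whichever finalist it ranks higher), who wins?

Round 1 first-place votes: Rosa 0, Noor 0, Grace 33, Tomás 12, Alice 27. Grace and Alice advance.
Runoff: Grace is ranked above Alice on 33 ballots, Alice above Grace on 39.

Alice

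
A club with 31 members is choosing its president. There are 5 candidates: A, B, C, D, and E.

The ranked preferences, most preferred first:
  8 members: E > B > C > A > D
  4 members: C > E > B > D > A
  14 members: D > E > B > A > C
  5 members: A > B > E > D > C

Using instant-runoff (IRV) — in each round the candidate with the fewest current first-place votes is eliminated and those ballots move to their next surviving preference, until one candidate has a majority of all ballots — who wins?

E

Round 1: A 5, B 0, C 4, D 14, E 8. B eliminated.
Round 2: A 5, C 4, D 14, E 8. C eliminated.
Round 3: A 5, D 14, E 12. A eliminated.
Round 4: D 14, E 17. E has a majority (≥16).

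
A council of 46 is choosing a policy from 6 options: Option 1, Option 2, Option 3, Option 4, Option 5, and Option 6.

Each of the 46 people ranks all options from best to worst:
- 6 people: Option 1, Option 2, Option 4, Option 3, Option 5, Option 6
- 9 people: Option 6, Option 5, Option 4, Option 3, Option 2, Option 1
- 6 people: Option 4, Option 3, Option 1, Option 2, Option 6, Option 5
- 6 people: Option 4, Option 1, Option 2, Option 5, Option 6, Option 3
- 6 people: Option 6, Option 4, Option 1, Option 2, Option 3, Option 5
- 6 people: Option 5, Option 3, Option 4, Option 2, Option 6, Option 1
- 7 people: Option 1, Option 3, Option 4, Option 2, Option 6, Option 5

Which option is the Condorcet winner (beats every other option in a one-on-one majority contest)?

Option 4 vs Option 1: 33–13
Option 4 vs Option 2: 40–6
Option 4 vs Option 3: 33–13
Option 4 vs Option 5: 31–15
Option 4 vs Option 6: 31–15
Option 4 beats every other option.

Option 4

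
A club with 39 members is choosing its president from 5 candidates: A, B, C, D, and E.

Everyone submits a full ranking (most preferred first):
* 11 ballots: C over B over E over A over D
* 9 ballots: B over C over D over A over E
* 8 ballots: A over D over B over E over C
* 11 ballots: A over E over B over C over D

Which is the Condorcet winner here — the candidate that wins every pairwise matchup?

B

B vs A: 20–19
B vs C: 28–11
B vs D: 31–8
B vs E: 28–11
B beats every other candidate.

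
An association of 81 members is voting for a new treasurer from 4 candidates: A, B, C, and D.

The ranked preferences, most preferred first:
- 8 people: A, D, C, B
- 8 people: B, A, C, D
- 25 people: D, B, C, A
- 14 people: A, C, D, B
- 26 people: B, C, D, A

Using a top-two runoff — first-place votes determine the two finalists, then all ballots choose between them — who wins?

D

Round 1 first-place votes: A 22, B 34, C 0, D 25. B and D advance.
Runoff: B is ranked above D on 34 ballots, D above B on 47.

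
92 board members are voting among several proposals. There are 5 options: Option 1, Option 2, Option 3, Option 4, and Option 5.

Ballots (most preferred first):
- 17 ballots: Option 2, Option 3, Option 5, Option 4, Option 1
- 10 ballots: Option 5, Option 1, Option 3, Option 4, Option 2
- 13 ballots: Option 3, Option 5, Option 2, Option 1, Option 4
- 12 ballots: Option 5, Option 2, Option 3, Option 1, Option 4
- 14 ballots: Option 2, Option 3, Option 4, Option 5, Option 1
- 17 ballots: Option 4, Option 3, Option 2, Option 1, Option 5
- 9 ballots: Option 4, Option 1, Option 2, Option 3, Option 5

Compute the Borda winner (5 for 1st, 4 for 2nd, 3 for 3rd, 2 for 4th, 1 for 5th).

Option 1: 17×1 + 10×4 + 13×2 + 12×2 + 14×1 + 17×2 + 9×4 = 191
Option 2: 17×5 + 10×1 + 13×3 + 12×4 + 14×5 + 17×3 + 9×3 = 330
Option 3: 17×4 + 10×3 + 13×5 + 12×3 + 14×4 + 17×4 + 9×2 = 341
Option 4: 17×2 + 10×2 + 13×1 + 12×1 + 14×3 + 17×5 + 9×5 = 251
Option 5: 17×3 + 10×5 + 13×4 + 12×5 + 14×2 + 17×1 + 9×1 = 267

Option 3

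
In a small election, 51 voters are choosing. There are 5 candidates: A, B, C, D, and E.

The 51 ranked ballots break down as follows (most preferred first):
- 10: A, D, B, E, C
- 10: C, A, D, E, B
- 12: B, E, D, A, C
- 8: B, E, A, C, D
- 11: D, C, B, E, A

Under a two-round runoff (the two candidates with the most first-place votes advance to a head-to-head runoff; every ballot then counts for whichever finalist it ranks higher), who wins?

Round 1 first-place votes: A 10, B 20, C 10, D 11, E 0. B and D advance.
Runoff: B is ranked above D on 20 ballots, D above B on 31.

D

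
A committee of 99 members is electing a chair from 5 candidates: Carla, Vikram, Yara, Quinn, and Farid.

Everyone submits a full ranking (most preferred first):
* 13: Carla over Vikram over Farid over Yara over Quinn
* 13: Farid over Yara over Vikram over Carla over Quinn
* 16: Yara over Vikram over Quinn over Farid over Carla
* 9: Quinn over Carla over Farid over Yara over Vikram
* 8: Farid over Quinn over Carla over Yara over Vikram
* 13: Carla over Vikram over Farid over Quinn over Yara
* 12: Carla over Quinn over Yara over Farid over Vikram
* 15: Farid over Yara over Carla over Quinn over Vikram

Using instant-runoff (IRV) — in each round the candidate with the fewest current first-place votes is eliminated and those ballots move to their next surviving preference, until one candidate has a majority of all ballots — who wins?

Farid

Round 1: Carla 38, Vikram 0, Yara 16, Quinn 9, Farid 36. Vikram eliminated.
Round 2: Carla 38, Yara 16, Quinn 9, Farid 36. Quinn eliminated.
Round 3: Carla 47, Yara 16, Farid 36. Yara eliminated.
Round 4: Carla 47, Farid 52. Farid has a majority (≥50).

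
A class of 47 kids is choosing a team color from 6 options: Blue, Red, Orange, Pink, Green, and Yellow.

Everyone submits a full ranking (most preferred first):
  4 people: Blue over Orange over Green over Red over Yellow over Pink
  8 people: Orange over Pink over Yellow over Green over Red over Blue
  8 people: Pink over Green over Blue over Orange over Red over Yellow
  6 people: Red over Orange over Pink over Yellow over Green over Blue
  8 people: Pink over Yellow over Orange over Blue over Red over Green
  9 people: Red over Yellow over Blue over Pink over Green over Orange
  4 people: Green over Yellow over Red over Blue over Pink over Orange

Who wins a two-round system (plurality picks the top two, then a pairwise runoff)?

Round 1 first-place votes: Blue 4, Red 15, Orange 8, Pink 16, Green 4, Yellow 0. Pink and Red advance.
Runoff: Pink is ranked above Red on 24 ballots, Red above Pink on 23.

Pink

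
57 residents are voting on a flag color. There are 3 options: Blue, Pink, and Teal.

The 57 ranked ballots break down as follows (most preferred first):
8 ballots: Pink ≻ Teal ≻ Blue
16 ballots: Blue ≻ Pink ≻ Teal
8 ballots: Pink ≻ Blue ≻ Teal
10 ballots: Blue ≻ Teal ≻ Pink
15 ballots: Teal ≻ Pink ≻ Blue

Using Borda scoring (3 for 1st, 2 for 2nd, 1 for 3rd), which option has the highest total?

Blue: 8×1 + 16×3 + 8×2 + 10×3 + 15×1 = 117
Pink: 8×3 + 16×2 + 8×3 + 10×1 + 15×2 = 120
Teal: 8×2 + 16×1 + 8×1 + 10×2 + 15×3 = 105

Pink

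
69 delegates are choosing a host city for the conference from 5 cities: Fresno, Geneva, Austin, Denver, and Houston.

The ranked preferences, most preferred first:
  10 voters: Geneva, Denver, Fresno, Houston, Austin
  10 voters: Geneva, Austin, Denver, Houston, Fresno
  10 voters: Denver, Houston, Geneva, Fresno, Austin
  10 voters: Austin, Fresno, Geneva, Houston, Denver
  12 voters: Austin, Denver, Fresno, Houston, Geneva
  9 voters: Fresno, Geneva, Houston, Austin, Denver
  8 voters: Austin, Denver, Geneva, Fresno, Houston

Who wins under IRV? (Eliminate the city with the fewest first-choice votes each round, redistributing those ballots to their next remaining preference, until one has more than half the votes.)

Geneva

Round 1: Fresno 9, Geneva 20, Austin 30, Denver 10, Houston 0. Houston eliminated.
Round 2: Fresno 9, Geneva 20, Austin 30, Denver 10. Fresno eliminated.
Round 3: Geneva 29, Austin 30, Denver 10. Denver eliminated.
Round 4: Geneva 39, Austin 30. Geneva has a majority (≥35).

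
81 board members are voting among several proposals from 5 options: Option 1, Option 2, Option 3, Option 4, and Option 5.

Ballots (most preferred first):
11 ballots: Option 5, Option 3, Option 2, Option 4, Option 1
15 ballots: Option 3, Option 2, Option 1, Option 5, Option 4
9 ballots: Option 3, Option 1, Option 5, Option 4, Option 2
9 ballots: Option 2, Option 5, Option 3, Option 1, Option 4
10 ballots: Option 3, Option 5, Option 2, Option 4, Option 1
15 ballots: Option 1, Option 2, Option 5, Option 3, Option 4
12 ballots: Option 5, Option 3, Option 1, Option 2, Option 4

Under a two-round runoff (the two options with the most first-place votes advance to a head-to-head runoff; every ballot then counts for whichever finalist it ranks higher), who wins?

Round 1 first-place votes: Option 1 15, Option 2 9, Option 3 34, Option 4 0, Option 5 23. Option 3 and Option 5 advance.
Runoff: Option 3 is ranked above Option 5 on 34 ballots, Option 5 above Option 3 on 47.

Option 5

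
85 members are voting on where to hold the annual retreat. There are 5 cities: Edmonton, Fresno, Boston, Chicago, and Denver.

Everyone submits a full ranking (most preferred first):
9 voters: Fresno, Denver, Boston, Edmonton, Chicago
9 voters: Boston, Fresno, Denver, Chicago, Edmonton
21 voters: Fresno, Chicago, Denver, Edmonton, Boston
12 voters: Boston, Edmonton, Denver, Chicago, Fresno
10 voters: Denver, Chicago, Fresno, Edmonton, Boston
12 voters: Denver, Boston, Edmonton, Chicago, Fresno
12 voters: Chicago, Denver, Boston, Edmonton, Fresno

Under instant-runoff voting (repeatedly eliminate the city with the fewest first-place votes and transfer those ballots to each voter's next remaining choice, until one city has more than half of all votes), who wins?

Denver

Round 1: Edmonton 0, Fresno 30, Boston 21, Chicago 12, Denver 22. Edmonton eliminated.
Round 2: Fresno 30, Boston 21, Chicago 12, Denver 22. Chicago eliminated.
Round 3: Fresno 30, Boston 21, Denver 34. Boston eliminated.
Round 4: Fresno 39, Denver 46. Denver has a majority (≥43).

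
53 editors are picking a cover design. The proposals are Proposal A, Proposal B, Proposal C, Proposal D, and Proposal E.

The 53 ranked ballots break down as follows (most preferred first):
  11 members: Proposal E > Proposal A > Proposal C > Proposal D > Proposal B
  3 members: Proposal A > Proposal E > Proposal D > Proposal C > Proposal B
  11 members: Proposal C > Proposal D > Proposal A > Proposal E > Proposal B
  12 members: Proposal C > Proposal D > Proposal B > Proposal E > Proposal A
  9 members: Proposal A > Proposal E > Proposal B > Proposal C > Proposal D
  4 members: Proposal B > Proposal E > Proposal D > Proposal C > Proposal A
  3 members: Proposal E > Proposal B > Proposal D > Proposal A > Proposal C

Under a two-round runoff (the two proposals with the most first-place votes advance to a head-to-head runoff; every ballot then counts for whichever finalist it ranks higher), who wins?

Proposal E

Round 1 first-place votes: Proposal A 12, Proposal B 4, Proposal C 23, Proposal D 0, Proposal E 14. Proposal C and Proposal E advance.
Runoff: Proposal C is ranked above Proposal E on 23 ballots, Proposal E above Proposal C on 30.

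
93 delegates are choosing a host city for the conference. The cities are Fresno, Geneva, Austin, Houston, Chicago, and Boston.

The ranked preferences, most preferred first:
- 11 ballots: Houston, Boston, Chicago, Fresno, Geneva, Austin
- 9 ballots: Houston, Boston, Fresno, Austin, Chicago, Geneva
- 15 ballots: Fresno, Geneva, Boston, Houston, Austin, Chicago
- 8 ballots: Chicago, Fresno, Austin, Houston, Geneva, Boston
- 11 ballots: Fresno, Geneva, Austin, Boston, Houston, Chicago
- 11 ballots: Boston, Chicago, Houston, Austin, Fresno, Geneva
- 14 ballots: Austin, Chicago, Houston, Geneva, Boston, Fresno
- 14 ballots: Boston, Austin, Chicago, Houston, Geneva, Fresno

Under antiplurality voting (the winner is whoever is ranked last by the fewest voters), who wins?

Houston

Last-place votes: Fresno 28, Geneva 20, Austin 11, Houston 0, Chicago 26, Boston 8.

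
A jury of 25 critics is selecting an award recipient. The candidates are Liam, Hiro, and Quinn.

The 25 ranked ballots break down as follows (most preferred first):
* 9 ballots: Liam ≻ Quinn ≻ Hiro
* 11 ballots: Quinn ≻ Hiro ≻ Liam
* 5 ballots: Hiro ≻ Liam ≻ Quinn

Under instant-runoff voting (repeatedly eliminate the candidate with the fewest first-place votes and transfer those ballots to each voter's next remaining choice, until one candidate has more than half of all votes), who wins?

Round 1: Liam 9, Hiro 5, Quinn 11. Hiro eliminated.
Round 2: Liam 14, Quinn 11. Liam has a majority (≥13).

Liam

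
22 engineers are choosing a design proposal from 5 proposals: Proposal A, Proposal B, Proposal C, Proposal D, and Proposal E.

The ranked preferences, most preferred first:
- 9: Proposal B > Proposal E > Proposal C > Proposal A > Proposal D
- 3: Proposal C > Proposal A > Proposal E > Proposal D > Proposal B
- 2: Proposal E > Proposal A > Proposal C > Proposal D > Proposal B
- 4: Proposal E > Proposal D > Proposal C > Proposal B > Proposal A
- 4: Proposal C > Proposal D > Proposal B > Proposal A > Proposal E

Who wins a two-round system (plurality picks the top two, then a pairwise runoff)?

Proposal C

Round 1 first-place votes: Proposal A 0, Proposal B 9, Proposal C 7, Proposal D 0, Proposal E 6. Proposal B and Proposal C advance.
Runoff: Proposal B is ranked above Proposal C on 9 ballots, Proposal C above Proposal B on 13.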